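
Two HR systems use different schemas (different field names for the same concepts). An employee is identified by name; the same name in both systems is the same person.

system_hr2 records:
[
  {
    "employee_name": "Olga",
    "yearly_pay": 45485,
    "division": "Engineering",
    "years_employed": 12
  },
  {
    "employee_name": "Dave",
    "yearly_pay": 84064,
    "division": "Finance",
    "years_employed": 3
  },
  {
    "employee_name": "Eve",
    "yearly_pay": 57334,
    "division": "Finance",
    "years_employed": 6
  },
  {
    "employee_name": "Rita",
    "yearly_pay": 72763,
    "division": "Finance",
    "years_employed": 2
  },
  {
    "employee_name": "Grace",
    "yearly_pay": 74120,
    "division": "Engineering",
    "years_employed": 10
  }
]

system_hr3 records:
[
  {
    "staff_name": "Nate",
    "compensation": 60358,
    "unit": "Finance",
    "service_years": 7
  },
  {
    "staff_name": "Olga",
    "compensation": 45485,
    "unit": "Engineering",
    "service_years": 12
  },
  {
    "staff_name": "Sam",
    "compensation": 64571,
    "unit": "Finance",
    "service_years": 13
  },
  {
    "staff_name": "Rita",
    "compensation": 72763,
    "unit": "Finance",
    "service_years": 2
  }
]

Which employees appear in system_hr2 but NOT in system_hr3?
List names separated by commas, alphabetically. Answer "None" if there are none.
Dave, Eve, Grace

Schema mapping: "employee_name" (system_hr2) = "staff_name" (system_hr3) = employee name

Names in system_hr2: ['Dave', 'Eve', 'Grace', 'Olga', 'Rita']
Names in system_hr3: ['Nate', 'Olga', 'Rita', 'Sam']

In system_hr2 but not system_hr3: ['Dave', 'Eve', 'Grace']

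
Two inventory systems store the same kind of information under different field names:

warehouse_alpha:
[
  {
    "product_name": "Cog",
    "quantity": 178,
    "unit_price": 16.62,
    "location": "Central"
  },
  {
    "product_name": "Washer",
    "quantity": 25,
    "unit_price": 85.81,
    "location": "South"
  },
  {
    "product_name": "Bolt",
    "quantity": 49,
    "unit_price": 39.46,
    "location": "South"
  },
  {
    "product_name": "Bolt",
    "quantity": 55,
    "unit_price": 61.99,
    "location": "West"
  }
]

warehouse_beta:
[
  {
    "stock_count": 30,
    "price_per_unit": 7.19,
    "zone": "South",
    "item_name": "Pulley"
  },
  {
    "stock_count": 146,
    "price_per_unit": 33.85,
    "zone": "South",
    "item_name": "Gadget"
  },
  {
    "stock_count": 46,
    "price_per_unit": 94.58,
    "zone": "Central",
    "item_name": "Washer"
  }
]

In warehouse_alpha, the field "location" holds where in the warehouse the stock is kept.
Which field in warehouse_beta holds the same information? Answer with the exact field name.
zone

In warehouse_alpha, "location" holds where in the warehouse the stock is kept.
The fields in warehouse_beta are: "stock_count", "price_per_unit", "zone", "item_name".
"zone" is the match: the name refers to the same concept and its values are area labels (e.g. 'Central', 'South').
The other fields ("stock_count", "price_per_unit", "item_name") hold different kinds of data.

So "location" in warehouse_alpha corresponds to "zone" in warehouse_beta.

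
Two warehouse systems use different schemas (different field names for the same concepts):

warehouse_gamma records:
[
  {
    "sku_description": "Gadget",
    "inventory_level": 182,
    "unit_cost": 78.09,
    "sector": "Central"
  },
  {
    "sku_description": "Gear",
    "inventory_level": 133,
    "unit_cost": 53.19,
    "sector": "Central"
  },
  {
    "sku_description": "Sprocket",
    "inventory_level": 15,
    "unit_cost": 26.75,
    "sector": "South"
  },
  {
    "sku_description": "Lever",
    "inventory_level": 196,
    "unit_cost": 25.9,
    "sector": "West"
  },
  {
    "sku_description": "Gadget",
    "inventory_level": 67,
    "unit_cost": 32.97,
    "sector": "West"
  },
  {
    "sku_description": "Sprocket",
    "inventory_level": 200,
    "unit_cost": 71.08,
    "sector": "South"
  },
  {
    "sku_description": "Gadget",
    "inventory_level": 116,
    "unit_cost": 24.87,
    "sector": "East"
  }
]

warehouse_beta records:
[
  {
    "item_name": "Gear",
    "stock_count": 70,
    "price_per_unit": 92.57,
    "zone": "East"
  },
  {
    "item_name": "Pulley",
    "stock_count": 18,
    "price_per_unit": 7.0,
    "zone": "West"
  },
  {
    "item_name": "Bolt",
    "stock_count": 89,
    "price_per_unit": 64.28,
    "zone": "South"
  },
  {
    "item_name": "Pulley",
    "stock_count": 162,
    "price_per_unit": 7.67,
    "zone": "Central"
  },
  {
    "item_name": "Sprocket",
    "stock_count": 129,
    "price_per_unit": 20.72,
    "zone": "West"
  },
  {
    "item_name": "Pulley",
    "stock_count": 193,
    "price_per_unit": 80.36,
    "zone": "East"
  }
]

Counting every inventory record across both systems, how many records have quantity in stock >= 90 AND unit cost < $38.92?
4

Schema mappings:
- "inventory_level" (warehouse_gamma) = "stock_count" (warehouse_beta) = quantity
- "unit_cost" (warehouse_gamma) = "price_per_unit" (warehouse_beta) = unit cost

Records meeting both conditions in warehouse_gamma: 2
Records meeting both conditions in warehouse_beta: 2

Total: 2 + 2 = 4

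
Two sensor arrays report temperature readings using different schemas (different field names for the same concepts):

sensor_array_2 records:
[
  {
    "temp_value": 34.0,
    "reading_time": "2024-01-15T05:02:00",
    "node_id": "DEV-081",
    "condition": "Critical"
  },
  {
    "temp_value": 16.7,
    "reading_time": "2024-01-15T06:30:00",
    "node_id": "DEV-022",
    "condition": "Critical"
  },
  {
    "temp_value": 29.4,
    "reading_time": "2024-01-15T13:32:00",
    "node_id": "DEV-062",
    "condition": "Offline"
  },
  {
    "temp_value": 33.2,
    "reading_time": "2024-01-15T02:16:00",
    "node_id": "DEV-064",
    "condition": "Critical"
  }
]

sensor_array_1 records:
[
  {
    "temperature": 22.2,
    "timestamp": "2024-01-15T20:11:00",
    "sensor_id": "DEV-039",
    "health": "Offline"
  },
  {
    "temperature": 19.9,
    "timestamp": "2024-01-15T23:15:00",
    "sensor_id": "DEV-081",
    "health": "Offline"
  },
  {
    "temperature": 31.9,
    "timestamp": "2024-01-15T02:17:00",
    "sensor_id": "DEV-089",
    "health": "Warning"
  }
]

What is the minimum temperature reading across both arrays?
16.7

Schema mapping: "temp_value" (sensor_array_2) = "temperature" (sensor_array_1) = temperature reading

Minimum in sensor_array_2: 16.7
Minimum in sensor_array_1: 19.9

Overall minimum: min(16.7, 19.9) = 16.7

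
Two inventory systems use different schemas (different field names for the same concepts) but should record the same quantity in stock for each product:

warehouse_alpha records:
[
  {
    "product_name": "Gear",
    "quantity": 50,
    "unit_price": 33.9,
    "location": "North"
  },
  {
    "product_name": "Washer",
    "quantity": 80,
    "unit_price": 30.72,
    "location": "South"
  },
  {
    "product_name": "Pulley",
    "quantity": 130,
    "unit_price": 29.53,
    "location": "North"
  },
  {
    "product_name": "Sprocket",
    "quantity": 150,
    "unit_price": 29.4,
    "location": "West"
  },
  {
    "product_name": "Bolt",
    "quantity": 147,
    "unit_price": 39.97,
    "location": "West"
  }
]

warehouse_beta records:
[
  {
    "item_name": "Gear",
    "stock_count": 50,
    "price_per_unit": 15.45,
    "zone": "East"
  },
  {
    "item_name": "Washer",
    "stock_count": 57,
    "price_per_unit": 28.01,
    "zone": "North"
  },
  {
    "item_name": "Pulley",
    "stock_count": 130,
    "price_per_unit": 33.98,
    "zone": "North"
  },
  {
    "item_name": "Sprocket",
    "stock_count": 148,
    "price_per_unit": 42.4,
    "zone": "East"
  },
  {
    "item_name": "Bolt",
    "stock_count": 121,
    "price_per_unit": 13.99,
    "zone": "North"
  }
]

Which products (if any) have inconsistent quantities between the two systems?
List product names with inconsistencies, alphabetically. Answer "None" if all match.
Bolt, Sprocket, Washer

Schema mappings:
- "product_name" (warehouse_alpha) = "item_name" (warehouse_beta) = product name
- "quantity" (warehouse_alpha) = "stock_count" (warehouse_beta) = quantity

Comparison:
  Gear: 50 vs 50 - MATCH
  Washer: 80 vs 57 - MISMATCH
  Pulley: 130 vs 130 - MATCH
  Sprocket: 150 vs 148 - MISMATCH
  Bolt: 147 vs 121 - MISMATCH

Products with inconsistencies: Bolt, Sprocket, Washer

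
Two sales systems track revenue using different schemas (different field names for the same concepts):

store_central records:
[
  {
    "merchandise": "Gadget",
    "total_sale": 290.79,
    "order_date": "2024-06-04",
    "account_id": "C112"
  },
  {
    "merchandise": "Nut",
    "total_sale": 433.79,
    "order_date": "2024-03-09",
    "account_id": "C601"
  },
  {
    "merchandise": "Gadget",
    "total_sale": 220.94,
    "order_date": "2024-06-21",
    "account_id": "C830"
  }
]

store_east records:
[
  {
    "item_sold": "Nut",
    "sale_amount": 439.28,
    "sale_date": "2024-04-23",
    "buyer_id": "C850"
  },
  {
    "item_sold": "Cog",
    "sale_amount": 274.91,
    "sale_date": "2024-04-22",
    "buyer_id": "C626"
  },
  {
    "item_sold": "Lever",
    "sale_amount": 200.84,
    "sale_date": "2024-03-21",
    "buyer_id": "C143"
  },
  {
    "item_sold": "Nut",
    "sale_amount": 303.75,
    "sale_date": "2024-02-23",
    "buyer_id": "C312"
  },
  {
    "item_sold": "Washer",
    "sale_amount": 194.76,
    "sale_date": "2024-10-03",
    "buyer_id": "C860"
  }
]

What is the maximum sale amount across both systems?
439.28

Reconcile: "total_sale" (store_central) = "sale_amount" (store_east) = sale amount

Maximum in store_central: 433.79
Maximum in store_east: 439.28

Overall maximum: max(433.79, 439.28) = 439.28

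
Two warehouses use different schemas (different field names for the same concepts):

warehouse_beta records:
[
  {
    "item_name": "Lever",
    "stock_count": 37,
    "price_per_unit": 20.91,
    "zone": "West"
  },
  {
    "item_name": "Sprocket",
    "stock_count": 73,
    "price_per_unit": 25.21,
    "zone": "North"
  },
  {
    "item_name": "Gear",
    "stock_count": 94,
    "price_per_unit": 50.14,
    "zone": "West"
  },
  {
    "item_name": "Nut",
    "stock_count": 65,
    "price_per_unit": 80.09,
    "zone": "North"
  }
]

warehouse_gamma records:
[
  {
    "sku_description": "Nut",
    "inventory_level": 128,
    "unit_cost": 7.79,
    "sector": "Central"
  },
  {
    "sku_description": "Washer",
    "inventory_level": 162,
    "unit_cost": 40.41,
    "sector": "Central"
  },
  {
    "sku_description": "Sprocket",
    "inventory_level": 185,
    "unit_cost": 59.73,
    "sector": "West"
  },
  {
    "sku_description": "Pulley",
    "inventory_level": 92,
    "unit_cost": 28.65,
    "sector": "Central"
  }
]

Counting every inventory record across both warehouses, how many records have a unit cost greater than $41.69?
3

Schema mapping: "price_per_unit" (warehouse_beta) = "unit_cost" (warehouse_gamma) = unit cost

Records > $41.69 in warehouse_beta: 2
Records > $41.69 in warehouse_gamma: 1

Total count: 2 + 1 = 3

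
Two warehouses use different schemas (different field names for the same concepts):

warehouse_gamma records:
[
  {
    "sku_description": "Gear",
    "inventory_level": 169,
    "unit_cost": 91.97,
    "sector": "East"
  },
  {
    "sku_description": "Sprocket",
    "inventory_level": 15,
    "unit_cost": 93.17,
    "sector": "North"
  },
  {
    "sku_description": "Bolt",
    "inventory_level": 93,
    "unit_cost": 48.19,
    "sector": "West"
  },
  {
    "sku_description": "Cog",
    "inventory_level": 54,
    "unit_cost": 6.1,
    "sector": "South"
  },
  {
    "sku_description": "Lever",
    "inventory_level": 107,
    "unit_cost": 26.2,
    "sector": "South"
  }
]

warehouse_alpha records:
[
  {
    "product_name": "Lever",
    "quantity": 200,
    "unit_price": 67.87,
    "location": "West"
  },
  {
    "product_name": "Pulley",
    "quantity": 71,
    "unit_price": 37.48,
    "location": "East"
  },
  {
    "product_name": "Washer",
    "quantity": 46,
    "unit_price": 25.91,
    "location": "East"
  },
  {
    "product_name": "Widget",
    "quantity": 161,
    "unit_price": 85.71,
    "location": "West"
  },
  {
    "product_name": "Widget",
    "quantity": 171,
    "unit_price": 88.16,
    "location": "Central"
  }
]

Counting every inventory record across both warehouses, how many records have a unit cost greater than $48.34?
5

Schema mapping: "unit_cost" (warehouse_gamma) = "unit_price" (warehouse_alpha) = unit cost

Records > $48.34 in warehouse_gamma: 2
Records > $48.34 in warehouse_alpha: 3

Total count: 2 + 3 = 5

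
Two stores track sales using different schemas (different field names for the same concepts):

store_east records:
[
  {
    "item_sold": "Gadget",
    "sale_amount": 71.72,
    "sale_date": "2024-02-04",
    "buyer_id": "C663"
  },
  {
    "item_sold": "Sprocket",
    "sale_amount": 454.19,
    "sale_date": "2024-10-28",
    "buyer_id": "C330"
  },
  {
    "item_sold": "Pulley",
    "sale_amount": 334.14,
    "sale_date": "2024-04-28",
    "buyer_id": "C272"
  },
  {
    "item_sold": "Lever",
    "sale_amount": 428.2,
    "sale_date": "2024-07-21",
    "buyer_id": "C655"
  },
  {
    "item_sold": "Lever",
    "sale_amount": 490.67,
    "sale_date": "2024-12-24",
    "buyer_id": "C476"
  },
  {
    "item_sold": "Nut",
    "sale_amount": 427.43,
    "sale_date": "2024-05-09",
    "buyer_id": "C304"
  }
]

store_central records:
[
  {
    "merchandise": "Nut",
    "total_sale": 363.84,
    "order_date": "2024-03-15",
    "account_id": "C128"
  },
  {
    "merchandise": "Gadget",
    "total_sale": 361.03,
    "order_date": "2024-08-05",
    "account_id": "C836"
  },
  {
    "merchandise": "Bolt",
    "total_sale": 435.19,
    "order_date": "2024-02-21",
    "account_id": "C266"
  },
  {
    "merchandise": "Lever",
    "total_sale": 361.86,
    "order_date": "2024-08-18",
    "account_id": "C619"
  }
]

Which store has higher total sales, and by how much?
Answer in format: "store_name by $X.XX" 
store_east by $684.43

Schema mapping: "sale_amount" (store_east) = "total_sale" (store_central) = sale amount

Total for store_east: 2206.35
Total for store_central: 1521.92

Difference: |2206.35 - 1521.92| = 684.43
store_east has higher sales by $684.43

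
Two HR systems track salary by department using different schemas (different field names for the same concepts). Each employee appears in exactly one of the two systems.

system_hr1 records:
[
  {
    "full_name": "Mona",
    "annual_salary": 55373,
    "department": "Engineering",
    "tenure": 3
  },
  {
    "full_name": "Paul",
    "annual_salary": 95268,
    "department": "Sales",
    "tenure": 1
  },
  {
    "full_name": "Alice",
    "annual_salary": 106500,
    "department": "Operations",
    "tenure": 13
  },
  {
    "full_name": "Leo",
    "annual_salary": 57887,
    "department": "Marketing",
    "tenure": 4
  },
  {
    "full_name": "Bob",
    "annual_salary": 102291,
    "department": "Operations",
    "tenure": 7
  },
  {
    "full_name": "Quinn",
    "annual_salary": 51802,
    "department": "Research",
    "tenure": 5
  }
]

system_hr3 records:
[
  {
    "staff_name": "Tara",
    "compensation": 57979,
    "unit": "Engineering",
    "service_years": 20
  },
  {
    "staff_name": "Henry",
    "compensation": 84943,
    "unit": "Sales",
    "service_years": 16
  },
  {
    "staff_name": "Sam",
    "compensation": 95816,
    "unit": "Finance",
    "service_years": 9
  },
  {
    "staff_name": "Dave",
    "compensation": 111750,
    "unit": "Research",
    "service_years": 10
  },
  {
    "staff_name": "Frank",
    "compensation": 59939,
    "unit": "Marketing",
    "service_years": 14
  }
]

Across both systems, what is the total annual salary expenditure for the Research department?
163552

Schema mappings:
- "department" (system_hr1) = "unit" (system_hr3) = department
- "annual_salary" (system_hr1) = "compensation" (system_hr3) = salary

Research salaries from system_hr1: 51802
Research salaries from system_hr3: 111750

Total: 51802 + 111750 = 163552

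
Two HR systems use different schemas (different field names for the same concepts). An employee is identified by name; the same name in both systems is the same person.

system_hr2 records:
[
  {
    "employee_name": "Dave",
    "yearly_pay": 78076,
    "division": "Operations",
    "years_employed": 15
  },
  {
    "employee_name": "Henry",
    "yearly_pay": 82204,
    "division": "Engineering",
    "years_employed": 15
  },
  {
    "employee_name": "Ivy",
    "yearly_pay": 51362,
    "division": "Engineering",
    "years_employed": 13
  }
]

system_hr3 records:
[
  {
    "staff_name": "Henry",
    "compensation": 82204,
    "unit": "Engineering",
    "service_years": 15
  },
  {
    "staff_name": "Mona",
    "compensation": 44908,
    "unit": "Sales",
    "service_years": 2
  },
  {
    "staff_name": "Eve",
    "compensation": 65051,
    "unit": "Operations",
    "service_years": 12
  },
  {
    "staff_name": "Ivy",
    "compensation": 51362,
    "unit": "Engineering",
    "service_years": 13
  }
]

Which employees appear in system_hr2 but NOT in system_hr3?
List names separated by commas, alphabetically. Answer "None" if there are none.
Dave

Schema mapping: "employee_name" (system_hr2) = "staff_name" (system_hr3) = employee name

Names in system_hr2: ['Dave', 'Henry', 'Ivy']
Names in system_hr3: ['Eve', 'Henry', 'Ivy', 'Mona']

In system_hr2 but not system_hr3: ['Dave']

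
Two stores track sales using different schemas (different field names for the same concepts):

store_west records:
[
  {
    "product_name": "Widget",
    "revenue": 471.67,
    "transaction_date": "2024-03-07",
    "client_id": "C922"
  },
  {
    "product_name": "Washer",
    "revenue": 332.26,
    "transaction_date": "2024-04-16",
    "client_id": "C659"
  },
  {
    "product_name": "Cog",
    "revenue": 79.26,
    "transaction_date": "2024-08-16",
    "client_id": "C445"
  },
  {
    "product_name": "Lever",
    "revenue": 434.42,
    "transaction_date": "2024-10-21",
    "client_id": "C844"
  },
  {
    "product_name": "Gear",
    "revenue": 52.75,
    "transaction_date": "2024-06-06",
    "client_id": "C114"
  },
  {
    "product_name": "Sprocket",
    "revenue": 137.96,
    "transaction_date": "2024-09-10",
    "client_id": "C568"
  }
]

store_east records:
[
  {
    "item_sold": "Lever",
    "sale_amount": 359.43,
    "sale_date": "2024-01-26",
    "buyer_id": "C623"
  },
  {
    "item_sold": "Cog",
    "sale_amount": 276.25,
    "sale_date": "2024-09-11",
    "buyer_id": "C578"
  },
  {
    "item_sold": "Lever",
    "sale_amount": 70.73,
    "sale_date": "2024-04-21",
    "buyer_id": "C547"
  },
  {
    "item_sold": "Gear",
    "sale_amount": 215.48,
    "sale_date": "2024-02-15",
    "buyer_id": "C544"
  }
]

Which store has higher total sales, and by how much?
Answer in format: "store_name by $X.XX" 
store_west by $586.43

Schema mapping: "revenue" (store_west) = "sale_amount" (store_east) = sale amount

Total for store_west: 1508.32
Total for store_east: 921.89

Difference: |1508.32 - 921.89| = 586.43
store_west has higher sales by $586.43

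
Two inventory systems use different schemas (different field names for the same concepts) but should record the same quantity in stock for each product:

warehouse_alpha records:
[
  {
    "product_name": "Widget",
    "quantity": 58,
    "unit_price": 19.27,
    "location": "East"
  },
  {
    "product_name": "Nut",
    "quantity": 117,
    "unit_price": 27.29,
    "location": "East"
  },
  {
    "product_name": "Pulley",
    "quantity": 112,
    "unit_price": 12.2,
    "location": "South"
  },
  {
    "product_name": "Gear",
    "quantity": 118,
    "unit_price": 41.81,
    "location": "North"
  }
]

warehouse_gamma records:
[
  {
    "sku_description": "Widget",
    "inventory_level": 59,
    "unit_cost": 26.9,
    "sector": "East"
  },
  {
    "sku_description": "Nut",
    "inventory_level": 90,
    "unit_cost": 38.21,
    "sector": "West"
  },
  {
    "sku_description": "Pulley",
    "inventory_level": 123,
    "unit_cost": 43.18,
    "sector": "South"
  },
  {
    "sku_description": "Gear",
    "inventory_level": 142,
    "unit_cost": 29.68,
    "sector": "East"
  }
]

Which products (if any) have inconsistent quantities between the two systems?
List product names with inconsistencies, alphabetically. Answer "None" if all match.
Gear, Nut, Pulley, Widget

Schema mappings:
- "product_name" (warehouse_alpha) = "sku_description" (warehouse_gamma) = product name
- "quantity" (warehouse_alpha) = "inventory_level" (warehouse_gamma) = quantity

Comparison:
  Widget: 58 vs 59 - MISMATCH
  Nut: 117 vs 90 - MISMATCH
  Pulley: 112 vs 123 - MISMATCH
  Gear: 118 vs 142 - MISMATCH

Products with inconsistencies: Gear, Nut, Pulley, Widget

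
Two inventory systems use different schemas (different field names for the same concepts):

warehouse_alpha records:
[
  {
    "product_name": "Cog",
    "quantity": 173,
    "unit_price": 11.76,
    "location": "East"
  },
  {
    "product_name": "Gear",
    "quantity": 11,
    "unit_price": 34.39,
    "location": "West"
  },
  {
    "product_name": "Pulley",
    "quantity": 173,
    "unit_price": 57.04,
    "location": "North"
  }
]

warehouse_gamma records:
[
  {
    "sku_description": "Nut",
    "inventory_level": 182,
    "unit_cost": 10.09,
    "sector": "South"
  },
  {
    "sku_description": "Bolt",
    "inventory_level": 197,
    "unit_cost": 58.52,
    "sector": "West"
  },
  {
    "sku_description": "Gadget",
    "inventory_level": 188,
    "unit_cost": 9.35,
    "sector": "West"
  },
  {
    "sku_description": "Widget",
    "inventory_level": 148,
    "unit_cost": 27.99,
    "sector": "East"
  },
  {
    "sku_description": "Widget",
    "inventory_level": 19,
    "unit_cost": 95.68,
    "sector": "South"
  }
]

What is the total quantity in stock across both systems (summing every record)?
1091

To reconcile these schemas, identify the field holding the quantity in stock in each system:
1. In warehouse_alpha it is "quantity"
2. In warehouse_gamma it is "inventory_level"

From warehouse_alpha: 173 + 11 + 173 = 357
From warehouse_gamma: 182 + 197 + 188 + 148 + 19 = 734

Total: 357 + 734 = 1091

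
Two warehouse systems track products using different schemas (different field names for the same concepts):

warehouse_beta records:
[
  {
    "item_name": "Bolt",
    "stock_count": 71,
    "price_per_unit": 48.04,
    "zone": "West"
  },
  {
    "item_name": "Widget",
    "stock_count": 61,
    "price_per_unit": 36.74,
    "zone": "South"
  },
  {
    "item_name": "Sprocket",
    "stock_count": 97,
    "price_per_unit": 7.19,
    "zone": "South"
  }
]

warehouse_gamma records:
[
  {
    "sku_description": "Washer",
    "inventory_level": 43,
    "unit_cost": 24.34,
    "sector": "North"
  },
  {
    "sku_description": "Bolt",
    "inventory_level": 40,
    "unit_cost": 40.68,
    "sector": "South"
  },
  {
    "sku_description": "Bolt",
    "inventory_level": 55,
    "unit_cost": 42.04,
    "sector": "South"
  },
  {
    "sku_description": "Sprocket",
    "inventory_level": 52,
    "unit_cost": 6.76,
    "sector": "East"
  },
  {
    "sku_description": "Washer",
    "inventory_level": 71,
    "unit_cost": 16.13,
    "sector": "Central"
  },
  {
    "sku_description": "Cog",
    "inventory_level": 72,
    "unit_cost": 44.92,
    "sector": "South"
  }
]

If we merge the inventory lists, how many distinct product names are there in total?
5

Schema mapping: "item_name" (warehouse_beta) = "sku_description" (warehouse_gamma) = product name

Products in warehouse_beta: ['Bolt', 'Sprocket', 'Widget']
Products in warehouse_gamma: ['Bolt', 'Cog', 'Sprocket', 'Washer']

Union (unique products): ['Bolt', 'Cog', 'Sprocket', 'Washer', 'Widget']
Count: 5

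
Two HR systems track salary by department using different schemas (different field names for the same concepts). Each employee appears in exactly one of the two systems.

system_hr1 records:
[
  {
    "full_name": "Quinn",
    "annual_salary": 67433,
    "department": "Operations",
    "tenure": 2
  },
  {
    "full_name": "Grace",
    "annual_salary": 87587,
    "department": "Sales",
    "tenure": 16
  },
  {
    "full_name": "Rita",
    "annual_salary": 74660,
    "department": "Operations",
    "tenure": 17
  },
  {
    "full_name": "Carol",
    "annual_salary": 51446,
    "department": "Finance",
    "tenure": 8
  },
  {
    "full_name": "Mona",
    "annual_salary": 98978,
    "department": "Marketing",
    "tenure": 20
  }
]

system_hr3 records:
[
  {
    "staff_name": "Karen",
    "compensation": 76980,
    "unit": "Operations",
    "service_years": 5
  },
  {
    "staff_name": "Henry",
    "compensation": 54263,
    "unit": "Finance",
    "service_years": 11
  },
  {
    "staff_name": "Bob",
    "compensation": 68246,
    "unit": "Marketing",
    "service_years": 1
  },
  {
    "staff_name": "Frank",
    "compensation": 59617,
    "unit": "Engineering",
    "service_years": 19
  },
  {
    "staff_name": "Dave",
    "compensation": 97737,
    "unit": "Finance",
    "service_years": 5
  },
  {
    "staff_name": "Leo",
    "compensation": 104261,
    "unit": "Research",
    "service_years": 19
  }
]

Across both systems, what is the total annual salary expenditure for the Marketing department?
167224

Schema mappings:
- "department" (system_hr1) = "unit" (system_hr3) = department
- "annual_salary" (system_hr1) = "compensation" (system_hr3) = salary

Marketing salaries from system_hr1: 98978
Marketing salaries from system_hr3: 68246

Total: 98978 + 68246 = 167224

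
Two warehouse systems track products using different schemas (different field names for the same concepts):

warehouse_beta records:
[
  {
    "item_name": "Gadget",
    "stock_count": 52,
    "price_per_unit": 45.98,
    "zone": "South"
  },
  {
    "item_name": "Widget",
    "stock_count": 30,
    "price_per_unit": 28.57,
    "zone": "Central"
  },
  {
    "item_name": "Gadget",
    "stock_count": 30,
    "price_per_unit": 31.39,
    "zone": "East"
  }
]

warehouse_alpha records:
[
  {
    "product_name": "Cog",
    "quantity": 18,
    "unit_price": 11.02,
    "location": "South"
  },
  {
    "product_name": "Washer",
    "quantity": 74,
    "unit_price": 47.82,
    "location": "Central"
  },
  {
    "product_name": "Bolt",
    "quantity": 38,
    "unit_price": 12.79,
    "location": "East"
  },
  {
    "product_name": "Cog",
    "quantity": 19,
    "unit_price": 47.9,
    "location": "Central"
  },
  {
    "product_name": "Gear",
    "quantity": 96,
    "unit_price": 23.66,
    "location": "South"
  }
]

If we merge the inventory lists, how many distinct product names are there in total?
6

Schema mapping: "item_name" (warehouse_beta) = "product_name" (warehouse_alpha) = product name

Products in warehouse_beta: ['Gadget', 'Widget']
Products in warehouse_alpha: ['Bolt', 'Cog', 'Gear', 'Washer']

Union (unique products): ['Bolt', 'Cog', 'Gadget', 'Gear', 'Washer', 'Widget']
Count: 6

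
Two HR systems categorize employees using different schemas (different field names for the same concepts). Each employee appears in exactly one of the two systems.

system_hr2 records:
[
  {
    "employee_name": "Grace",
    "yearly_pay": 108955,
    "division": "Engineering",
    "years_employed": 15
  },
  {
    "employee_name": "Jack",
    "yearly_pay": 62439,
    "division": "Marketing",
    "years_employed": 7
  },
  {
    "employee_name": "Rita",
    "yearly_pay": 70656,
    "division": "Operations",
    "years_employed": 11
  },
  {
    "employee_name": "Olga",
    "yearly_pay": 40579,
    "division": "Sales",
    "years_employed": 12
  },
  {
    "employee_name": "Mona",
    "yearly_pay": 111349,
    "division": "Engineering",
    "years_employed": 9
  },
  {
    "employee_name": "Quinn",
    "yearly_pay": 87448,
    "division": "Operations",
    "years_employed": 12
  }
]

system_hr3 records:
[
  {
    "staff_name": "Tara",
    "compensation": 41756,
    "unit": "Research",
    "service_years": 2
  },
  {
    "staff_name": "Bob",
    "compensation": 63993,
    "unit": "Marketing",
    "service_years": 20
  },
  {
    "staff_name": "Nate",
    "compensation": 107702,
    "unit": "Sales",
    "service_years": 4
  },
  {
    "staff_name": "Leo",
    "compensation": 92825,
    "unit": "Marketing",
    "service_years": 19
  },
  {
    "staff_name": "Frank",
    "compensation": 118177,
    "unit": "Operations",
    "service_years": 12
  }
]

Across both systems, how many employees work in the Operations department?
3

Schema mapping: "division" (system_hr2) = "unit" (system_hr3) = department

Operations employees in system_hr2: 2
Operations employees in system_hr3: 1

Total in Operations: 2 + 1 = 3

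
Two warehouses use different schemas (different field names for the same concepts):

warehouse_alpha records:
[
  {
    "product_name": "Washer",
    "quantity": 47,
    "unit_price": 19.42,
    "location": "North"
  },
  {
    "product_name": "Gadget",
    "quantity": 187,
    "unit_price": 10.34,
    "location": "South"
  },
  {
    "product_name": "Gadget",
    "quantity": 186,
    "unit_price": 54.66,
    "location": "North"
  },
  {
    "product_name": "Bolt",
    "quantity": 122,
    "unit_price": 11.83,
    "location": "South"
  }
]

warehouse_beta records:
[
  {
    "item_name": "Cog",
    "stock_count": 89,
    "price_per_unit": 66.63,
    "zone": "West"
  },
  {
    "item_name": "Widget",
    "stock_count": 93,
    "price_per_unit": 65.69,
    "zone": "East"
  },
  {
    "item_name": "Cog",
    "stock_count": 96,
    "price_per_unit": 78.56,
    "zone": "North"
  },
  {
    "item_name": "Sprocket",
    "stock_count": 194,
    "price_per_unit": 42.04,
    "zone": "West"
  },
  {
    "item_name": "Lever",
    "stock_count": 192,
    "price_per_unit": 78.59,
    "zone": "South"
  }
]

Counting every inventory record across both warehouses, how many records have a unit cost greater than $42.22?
5

Schema mapping: "unit_price" (warehouse_alpha) = "price_per_unit" (warehouse_beta) = unit cost

Records > $42.22 in warehouse_alpha: 1
Records > $42.22 in warehouse_beta: 4

Total count: 1 + 4 = 5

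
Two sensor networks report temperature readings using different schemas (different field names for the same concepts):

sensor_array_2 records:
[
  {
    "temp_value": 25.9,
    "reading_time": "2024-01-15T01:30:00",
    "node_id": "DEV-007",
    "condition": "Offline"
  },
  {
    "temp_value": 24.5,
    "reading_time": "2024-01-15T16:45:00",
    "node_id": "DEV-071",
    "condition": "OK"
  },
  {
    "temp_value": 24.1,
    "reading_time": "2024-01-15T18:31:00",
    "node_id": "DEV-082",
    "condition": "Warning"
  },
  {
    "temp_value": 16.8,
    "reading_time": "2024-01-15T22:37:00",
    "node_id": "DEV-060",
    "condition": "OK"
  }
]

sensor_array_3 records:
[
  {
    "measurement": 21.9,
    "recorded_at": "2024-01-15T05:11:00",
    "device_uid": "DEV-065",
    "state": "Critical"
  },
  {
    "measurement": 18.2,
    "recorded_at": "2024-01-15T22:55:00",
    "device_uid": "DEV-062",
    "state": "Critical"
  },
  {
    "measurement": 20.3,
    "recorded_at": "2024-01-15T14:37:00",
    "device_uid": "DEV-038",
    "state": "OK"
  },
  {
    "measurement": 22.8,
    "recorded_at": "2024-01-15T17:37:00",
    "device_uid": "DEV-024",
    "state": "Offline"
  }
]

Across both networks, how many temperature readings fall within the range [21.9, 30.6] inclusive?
5

Schema mapping: "temp_value" (sensor_array_2) = "measurement" (sensor_array_3) = temperature

Readings in [21.9, 30.6] from sensor_array_2: 3
Readings in [21.9, 30.6] from sensor_array_3: 2

Total count: 3 + 2 = 5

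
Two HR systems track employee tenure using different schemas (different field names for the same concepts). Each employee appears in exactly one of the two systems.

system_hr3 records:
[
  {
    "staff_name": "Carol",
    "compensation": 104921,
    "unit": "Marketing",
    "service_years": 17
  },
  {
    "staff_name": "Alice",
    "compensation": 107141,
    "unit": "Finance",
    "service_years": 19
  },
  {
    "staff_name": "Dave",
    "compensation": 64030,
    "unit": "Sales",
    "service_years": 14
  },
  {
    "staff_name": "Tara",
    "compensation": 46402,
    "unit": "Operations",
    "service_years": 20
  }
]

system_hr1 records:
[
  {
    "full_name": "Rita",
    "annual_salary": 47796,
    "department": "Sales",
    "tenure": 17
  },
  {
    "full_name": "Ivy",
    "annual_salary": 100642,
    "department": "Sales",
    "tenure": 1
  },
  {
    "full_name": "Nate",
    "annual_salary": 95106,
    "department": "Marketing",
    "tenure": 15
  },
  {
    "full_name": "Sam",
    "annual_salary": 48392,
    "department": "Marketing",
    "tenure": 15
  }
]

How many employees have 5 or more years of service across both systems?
7

Reconcile schemas: "service_years" (system_hr3) = "tenure" (system_hr1) = years of service

From system_hr3: 4 employees with >= 5 years
From system_hr1: 3 employees with >= 5 years

Total: 4 + 3 = 7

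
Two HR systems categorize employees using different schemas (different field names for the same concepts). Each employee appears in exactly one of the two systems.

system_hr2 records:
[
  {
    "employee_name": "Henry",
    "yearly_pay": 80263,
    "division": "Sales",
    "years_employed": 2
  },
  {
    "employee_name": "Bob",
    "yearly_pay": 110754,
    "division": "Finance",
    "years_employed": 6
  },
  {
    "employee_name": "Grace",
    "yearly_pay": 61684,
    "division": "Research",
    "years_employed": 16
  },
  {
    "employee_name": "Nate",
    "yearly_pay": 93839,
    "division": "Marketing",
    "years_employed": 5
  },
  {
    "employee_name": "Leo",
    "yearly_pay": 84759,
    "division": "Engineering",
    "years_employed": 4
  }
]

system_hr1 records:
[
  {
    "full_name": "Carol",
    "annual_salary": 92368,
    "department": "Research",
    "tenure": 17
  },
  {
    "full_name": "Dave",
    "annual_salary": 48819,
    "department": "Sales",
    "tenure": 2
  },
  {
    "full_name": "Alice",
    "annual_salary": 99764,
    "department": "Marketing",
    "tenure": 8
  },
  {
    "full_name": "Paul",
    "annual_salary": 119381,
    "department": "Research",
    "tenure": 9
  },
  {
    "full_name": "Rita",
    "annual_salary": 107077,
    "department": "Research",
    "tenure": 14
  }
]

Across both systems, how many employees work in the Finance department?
1

Schema mapping: "division" (system_hr2) = "department" (system_hr1) = department

Finance employees in system_hr2: 1
Finance employees in system_hr1: 0

Total in Finance: 1 + 0 = 1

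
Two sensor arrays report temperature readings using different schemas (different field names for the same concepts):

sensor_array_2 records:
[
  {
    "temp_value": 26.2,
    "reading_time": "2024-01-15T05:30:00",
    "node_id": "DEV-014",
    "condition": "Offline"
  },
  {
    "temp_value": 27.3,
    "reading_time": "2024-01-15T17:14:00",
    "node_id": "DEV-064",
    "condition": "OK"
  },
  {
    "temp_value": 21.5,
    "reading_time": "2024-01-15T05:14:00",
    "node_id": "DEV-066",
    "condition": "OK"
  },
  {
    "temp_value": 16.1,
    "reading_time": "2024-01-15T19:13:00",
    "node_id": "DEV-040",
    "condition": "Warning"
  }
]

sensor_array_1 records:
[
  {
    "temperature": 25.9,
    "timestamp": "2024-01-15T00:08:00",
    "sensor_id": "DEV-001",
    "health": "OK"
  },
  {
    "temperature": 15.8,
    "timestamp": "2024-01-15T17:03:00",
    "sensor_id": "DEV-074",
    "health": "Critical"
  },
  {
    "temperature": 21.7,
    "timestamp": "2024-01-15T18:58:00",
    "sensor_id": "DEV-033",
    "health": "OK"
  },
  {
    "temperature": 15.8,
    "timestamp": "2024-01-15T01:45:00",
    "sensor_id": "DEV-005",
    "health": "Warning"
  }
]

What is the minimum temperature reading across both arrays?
15.8

Schema mapping: "temp_value" (sensor_array_2) = "temperature" (sensor_array_1) = temperature reading

Minimum in sensor_array_2: 16.1
Minimum in sensor_array_1: 15.8

Overall minimum: min(16.1, 15.8) = 15.8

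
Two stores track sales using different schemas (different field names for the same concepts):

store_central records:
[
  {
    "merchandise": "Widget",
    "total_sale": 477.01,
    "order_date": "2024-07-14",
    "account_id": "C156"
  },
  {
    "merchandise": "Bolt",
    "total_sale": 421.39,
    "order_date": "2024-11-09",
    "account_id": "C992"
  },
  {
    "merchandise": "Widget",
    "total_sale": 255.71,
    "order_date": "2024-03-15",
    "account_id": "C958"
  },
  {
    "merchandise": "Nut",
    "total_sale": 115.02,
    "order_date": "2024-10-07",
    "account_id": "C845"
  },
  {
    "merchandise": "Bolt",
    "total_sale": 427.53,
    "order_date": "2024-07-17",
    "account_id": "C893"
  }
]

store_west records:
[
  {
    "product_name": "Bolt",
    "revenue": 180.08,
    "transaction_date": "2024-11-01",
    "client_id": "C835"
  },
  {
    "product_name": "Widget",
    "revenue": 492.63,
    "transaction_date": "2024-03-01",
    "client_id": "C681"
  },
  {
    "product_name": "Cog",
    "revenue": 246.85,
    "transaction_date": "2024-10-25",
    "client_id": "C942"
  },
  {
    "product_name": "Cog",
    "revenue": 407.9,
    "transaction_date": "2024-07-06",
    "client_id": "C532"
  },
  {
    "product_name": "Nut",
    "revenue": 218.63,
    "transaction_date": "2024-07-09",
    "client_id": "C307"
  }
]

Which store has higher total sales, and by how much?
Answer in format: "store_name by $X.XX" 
store_central by $150.57

Schema mapping: "total_sale" (store_central) = "revenue" (store_west) = sale amount

Total for store_central: 1696.66
Total for store_west: 1546.09

Difference: |1696.66 - 1546.09| = 150.57
store_central has higher sales by $150.57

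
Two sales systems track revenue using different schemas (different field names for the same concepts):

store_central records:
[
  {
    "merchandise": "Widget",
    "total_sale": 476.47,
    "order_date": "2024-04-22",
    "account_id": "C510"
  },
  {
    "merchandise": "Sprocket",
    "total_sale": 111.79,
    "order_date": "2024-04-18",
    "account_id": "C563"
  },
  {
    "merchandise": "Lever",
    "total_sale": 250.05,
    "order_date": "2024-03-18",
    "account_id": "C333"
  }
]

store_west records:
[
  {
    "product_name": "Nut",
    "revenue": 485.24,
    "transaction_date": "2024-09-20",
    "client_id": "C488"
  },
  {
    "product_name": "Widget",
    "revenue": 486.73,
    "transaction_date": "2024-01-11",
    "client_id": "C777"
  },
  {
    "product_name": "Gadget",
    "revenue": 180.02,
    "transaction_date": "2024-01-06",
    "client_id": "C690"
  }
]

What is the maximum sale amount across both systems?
486.73

Reconcile: "total_sale" (store_central) = "revenue" (store_west) = sale amount

Maximum in store_central: 476.47
Maximum in store_west: 486.73

Overall maximum: max(476.47, 486.73) = 486.73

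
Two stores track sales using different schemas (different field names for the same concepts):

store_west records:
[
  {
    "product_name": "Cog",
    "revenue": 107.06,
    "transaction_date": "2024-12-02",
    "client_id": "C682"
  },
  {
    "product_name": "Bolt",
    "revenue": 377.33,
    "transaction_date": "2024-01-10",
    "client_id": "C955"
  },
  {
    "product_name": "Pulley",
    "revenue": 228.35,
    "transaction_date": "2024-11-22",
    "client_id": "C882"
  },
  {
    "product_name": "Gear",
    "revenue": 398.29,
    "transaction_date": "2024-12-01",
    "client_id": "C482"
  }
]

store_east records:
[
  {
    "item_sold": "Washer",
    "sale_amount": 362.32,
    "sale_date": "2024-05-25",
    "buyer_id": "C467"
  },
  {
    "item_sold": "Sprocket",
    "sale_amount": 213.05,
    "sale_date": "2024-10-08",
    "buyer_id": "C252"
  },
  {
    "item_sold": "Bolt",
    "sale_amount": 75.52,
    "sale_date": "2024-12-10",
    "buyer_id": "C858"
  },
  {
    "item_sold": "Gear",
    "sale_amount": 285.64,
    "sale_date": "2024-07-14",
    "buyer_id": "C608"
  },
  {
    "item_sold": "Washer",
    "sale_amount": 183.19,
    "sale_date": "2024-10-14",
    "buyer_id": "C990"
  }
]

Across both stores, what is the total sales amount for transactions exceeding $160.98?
2048.17

Schema mapping: "revenue" (store_west) = "sale_amount" (store_east) = sale amount

Sum of sales > $160.98 in store_west: 1003.97
Sum of sales > $160.98 in store_east: 1044.2

Total: 1003.97 + 1044.2 = 2048.17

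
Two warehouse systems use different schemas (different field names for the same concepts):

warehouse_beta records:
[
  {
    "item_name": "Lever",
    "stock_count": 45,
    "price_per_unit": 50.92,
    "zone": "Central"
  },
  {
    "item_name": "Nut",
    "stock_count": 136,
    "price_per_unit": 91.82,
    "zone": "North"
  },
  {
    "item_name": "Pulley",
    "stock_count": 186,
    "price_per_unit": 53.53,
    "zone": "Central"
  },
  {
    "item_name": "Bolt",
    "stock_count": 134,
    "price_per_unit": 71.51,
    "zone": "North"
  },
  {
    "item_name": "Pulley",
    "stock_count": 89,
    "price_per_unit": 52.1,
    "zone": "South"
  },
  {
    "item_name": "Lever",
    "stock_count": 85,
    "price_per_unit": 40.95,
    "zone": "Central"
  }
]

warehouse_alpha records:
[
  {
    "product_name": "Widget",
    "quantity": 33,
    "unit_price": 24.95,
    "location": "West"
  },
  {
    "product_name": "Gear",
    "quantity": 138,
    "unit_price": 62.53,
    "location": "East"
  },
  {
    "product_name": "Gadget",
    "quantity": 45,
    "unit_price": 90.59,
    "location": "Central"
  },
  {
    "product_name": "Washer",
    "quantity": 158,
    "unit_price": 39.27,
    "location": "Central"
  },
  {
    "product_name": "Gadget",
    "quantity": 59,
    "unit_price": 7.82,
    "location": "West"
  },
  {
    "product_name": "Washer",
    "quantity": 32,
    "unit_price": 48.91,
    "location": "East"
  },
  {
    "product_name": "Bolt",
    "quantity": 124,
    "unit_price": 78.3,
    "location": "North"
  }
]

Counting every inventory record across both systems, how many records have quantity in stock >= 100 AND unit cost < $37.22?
0

Schema mappings:
- "stock_count" (warehouse_beta) = "quantity" (warehouse_alpha) = quantity
- "price_per_unit" (warehouse_beta) = "unit_price" (warehouse_alpha) = unit cost

Records meeting both conditions in warehouse_beta: 0
Records meeting both conditions in warehouse_alpha: 0

Total: 0 + 0 = 0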